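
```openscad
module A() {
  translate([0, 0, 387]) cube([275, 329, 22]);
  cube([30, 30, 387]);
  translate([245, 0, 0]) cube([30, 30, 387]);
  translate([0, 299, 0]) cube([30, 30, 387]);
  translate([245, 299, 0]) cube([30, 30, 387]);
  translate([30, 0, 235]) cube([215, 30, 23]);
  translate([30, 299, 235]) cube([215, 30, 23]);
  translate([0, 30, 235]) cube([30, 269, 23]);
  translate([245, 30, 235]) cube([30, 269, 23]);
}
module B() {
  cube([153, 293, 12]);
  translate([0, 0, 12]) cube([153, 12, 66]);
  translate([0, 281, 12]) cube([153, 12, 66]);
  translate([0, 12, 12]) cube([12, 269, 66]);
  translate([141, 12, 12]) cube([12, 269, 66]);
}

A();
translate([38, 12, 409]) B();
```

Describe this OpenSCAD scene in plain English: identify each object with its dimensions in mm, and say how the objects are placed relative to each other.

A is a four-legged stool. The seat is a 275×329×22 mm slab whose top surface is at z = 409 mm; four square legs, each 30×30 mm in cross-section, run from the floor (z = 0) to the underside of the seat, each flush with a corner of the seat. Four stretchers, 30 mm wide and 23 mm tall, connect adjacent legs with their undersides at z = 235 mm, each running between the inner faces of the legs it joins and aligned with the legs' outer faces on the other axis.

B is an open storage box with external size 153×293×78 mm and wall thickness 12 mm (the base is also 12 mm thick). The base covers the whole footprint; the four walls stand on the base, with the y-facing walls full-width and the x-facing walls fitting between their inner faces.

The open box is on top of the stool.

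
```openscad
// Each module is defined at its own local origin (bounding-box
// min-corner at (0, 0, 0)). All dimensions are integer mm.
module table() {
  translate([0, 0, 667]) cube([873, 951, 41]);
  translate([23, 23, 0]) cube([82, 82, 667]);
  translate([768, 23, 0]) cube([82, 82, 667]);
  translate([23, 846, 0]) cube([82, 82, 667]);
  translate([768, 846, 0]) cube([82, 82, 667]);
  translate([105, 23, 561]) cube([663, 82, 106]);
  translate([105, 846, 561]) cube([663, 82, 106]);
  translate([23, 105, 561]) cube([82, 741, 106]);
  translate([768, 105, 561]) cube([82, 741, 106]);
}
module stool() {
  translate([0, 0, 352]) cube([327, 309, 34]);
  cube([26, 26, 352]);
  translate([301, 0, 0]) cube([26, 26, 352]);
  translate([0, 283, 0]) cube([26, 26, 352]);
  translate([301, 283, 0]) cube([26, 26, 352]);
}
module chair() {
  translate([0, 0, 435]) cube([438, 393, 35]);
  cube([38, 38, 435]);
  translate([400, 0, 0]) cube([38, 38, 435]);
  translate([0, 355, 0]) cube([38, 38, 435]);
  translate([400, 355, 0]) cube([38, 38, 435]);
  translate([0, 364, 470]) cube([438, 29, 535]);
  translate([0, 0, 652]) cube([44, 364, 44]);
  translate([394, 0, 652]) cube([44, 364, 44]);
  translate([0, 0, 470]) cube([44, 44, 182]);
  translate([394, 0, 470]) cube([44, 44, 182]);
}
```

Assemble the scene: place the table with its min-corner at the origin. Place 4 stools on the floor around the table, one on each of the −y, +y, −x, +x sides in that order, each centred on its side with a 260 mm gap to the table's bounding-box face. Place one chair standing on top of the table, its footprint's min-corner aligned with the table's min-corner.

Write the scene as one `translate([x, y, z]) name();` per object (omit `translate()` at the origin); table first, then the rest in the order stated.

table();
translate([273, -569, 0]) stool();
translate([273, 1211, 0]) stool();
translate([-587, 321, 0]) stool();
translate([1133, 321, 0]) stool();
translate([0, 0, 708]) chair();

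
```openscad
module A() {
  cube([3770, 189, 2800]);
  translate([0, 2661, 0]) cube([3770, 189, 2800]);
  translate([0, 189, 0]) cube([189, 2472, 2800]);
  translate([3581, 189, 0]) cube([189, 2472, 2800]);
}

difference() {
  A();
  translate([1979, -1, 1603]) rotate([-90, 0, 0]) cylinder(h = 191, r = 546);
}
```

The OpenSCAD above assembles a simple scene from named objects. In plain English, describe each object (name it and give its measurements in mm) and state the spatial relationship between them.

A is the wall frame of a small rectangular building: four walls, each 2800 mm tall and 189 mm thick, enclosing a footprint 3770 mm (x) by 2850 mm (y) outside-to-outside, with no floor or roof. The front and back walls (the −y and +y sides) span the full width; the two side walls fit between them.

The house frame has a circular hole of radius 546 mm through its front wall, centred at (x = 1979, z = 1603).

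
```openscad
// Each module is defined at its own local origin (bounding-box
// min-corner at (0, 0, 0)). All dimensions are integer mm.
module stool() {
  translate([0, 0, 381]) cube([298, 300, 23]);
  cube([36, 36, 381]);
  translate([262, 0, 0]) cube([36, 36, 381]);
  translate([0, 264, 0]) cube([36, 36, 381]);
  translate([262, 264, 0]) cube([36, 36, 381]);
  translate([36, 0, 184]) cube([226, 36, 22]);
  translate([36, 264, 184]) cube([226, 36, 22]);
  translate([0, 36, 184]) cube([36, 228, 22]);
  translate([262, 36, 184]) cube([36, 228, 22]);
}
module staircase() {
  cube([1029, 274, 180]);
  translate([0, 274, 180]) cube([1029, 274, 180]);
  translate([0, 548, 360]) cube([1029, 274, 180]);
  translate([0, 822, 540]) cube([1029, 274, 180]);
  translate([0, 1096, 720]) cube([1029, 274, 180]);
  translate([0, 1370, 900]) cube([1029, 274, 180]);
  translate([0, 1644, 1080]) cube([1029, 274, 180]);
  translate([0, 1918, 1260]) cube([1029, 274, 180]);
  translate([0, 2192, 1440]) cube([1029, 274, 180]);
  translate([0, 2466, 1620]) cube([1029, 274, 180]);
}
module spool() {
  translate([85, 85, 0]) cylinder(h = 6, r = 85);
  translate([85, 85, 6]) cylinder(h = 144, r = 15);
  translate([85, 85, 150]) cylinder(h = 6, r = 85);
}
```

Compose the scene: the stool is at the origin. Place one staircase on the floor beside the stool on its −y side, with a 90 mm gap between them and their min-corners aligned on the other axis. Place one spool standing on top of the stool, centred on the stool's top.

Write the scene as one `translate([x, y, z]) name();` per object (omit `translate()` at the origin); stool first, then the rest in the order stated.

stool();
translate([0, -2830, 0]) staircase();
translate([64, 65, 404]) spool();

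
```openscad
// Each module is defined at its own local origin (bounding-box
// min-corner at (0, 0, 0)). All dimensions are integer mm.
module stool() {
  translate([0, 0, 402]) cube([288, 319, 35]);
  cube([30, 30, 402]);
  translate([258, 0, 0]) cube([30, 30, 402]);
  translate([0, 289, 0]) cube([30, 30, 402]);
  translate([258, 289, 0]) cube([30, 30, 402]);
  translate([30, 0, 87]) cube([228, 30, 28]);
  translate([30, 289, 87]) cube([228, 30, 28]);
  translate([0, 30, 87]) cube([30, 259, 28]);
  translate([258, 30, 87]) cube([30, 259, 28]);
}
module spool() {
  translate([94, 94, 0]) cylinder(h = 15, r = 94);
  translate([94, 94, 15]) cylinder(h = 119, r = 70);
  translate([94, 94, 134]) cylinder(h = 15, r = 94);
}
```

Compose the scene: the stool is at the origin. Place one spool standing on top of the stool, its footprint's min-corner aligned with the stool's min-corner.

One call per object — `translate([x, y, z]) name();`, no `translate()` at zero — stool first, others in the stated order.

stool();
translate([0, 0, 437]) spool();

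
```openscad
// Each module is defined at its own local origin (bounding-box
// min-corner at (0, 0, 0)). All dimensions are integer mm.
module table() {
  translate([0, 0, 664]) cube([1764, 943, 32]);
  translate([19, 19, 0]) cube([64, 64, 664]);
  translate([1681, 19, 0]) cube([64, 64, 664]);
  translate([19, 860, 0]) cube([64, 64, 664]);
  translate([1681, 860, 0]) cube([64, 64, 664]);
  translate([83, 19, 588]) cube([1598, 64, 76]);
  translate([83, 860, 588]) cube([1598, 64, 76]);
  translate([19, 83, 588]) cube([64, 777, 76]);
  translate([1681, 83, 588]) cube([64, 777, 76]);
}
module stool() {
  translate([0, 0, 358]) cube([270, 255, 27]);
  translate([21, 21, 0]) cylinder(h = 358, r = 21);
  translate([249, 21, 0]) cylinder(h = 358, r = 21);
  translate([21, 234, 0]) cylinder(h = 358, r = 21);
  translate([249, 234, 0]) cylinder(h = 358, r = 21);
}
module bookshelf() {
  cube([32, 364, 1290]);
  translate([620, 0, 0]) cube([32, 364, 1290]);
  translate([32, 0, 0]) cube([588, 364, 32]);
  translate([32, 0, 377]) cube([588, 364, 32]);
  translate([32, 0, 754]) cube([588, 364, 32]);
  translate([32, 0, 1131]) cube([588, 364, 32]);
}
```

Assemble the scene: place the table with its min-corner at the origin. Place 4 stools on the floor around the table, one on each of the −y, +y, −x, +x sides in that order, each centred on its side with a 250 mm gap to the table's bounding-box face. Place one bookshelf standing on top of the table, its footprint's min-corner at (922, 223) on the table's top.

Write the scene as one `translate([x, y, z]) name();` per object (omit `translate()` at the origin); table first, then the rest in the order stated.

table();
translate([747, -505, 0]) stool();
translate([747, 1193, 0]) stool();
translate([-520, 344, 0]) stool();
translate([2014, 344, 0]) stool();
translate([922, 223, 696]) bookshelf();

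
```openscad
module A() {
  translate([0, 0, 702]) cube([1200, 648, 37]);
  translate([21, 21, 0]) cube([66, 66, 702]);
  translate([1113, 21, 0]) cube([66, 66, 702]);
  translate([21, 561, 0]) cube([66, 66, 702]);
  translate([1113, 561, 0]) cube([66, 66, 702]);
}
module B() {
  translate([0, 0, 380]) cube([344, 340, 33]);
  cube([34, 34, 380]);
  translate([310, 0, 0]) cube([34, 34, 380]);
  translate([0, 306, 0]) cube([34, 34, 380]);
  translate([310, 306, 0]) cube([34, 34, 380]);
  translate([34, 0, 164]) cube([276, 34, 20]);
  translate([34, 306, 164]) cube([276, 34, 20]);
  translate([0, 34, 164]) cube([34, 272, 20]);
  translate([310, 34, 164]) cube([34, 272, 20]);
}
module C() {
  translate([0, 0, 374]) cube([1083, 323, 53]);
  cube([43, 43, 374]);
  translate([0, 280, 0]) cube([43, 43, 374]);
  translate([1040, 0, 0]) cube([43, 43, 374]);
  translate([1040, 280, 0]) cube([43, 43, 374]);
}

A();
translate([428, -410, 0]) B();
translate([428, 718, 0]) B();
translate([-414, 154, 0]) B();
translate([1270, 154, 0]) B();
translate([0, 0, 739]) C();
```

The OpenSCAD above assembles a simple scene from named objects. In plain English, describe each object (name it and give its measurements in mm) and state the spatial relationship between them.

A is a table: top 1200 mm (x) × 648 mm (y), 37 mm thick, upper face at z = 739 mm, on four 66×66 mm square legs, each inset 21 mm from the nearest pair of top edges, running from z = 0 to the bottom of the top.

B is a four-legged stool. The seat is a 344×340×33 mm slab whose top surface is at z = 413 mm; four square legs, each 34×34 mm in cross-section, run from the floor (z = 0) to the underside of the seat, each flush with a corner of the seat. Four stretchers, 34 mm wide and 20 mm tall, connect adjacent legs with their undersides at z = 164 mm, each running between the inner faces of the legs it joins and aligned with the legs' outer faces on the other axis.

C is a bench: a 1083×323 mm seat slab, 53 mm thick, top at z = 427 mm, on four 43×43 mm square legs flush with the seat corners and standing on z = 0.

Four stools sit around the table at the −y, +y, −x, +x sides. The bench is on top of the table.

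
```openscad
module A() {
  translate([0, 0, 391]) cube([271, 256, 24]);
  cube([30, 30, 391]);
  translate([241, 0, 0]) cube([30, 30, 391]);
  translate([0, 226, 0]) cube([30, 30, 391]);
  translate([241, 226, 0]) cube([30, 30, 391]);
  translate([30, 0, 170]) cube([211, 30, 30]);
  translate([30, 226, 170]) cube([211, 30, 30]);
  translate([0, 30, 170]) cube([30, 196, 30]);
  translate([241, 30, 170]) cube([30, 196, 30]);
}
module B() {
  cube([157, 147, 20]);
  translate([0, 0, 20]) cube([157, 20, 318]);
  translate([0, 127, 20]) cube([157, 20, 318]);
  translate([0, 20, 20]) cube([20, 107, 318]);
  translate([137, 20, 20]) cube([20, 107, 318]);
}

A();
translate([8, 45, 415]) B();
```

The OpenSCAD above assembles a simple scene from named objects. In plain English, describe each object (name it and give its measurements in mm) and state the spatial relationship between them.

A is a simple wooden stool: a rectangular seat 271 mm (x) by 256 mm (y), 24 mm thick, top face at z = 415 mm, on four square legs, each 30×30 mm in cross-section. The legs rest on z = 0, each flush with a corner of the seat. Four stretchers, 30 mm wide and 30 mm tall, connect adjacent legs with their undersides at z = 170 mm, each running between the inner faces of the legs it joins and aligned with the legs' outer faces on the other axis.

B is an open storage box with external size 157×147×338 mm and wall thickness 20 mm (the base is also 20 mm thick). The base covers the whole footprint; the four walls stand on the base, with the y-facing walls full-width and the x-facing walls fitting between their inner faces.

The open box is on top of the stool.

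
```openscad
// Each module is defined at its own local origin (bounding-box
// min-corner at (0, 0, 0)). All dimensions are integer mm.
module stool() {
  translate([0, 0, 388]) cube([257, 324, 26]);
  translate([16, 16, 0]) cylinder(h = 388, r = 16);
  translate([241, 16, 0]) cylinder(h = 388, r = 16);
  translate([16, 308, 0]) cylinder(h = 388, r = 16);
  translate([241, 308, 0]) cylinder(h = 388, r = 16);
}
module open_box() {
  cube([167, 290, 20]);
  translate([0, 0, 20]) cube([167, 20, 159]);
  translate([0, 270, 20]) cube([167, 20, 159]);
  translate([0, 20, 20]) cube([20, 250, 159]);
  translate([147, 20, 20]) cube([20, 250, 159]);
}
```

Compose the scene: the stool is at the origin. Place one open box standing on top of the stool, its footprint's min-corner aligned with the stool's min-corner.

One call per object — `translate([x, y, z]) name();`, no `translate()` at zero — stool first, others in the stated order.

stool();
translate([0, 0, 414]) open_box();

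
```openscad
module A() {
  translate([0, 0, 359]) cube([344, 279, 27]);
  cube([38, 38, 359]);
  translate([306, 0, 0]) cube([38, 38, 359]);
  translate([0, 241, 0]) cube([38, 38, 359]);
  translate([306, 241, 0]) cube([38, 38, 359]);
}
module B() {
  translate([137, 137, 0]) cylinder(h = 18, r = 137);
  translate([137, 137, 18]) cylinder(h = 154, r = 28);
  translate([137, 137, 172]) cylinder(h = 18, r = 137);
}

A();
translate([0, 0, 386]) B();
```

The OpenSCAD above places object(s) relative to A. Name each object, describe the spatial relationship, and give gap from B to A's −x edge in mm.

A is a stool. B is a spool. The spool is on top of the stool. The gap from the spool to the stool's −x edge is 0 mm.

The spool's min-x is at 0; the stool's min-x is 0; gap = 0 mm.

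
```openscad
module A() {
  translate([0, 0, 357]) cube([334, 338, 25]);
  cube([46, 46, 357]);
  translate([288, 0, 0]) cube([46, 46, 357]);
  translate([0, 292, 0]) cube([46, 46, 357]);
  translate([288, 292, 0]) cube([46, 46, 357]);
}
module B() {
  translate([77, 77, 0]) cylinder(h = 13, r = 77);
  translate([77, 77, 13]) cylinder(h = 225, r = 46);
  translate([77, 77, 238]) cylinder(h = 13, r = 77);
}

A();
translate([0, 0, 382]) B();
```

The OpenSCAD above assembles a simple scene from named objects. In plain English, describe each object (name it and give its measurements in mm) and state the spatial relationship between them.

A is a four-legged stool. The seat is a 334×338×25 mm slab whose top surface is at z = 382 mm; four square legs, each 46×46 mm in cross-section, run from the floor (z = 0) to the underside of the seat, each flush with a corner of the seat.

B is a spool: two coaxial disc flanges of radius 77 mm and thickness 13 mm, joined by a core cylinder of radius 46 mm and height 225 mm. The lower flange rests on z = 0 and the three cylinders share a vertical axis.

The spool is on top of the stool.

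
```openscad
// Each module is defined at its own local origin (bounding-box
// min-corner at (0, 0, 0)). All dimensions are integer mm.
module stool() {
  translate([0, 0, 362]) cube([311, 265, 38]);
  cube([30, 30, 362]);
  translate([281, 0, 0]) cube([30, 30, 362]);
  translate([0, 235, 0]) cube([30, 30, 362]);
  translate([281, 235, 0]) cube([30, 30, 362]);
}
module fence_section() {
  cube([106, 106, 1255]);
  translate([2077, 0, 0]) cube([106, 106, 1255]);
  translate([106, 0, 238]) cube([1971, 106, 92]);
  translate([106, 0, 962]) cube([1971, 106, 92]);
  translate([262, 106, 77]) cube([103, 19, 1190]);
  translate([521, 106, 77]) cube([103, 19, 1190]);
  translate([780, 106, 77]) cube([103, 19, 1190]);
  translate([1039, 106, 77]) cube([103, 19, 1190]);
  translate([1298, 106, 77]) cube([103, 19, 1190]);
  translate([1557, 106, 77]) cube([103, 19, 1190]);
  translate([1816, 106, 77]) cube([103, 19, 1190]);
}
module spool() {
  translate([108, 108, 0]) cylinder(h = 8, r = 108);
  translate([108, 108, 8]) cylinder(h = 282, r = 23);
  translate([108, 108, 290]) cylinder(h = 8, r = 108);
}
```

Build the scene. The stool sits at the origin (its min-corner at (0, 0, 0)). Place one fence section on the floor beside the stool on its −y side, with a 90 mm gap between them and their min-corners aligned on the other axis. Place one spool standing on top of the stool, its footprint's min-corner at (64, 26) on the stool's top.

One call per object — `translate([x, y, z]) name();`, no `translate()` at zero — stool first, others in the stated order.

stool();
translate([0, -215, 0]) fence_section();
translate([64, 26, 400]) spool();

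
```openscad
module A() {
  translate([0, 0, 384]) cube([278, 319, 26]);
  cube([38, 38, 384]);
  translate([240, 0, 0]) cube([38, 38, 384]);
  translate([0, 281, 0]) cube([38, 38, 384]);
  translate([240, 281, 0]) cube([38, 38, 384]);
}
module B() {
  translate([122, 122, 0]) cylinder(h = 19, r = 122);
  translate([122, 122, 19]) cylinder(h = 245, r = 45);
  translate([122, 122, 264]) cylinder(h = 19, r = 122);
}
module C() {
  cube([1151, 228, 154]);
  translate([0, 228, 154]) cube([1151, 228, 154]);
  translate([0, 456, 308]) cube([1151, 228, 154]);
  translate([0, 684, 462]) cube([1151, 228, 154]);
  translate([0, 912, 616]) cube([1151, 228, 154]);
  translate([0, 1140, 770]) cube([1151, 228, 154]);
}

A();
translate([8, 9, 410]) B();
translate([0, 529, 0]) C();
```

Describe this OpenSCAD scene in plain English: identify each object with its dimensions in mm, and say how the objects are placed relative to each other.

A is a four-legged stool. The seat is 278×319 mm, 26 mm thick, top at z = 410 mm. It stands on four square legs, each 38×38 mm in cross-section, from z = 0 to the seat underside, each flush with a corner of the seat.

B is a spool: two coaxial disc flanges of radius 122 mm and thickness 19 mm, joined by a core cylinder of radius 45 mm and height 245 mm. The lower flange rests on z = 0 and the three cylinders share a vertical axis.

C is a straight staircase of 6 solid steps. Each step is 1151 mm wide (x), 228 mm deep (y, the going) and 154 mm tall (the rise). The first step rests on the floor; each subsequent step sits one going further in +y and one rise higher in +z, directly behind and above the previous step with no overlap.

The spool is on top of the stool. The staircase is on the floor beside the stool on its +y side.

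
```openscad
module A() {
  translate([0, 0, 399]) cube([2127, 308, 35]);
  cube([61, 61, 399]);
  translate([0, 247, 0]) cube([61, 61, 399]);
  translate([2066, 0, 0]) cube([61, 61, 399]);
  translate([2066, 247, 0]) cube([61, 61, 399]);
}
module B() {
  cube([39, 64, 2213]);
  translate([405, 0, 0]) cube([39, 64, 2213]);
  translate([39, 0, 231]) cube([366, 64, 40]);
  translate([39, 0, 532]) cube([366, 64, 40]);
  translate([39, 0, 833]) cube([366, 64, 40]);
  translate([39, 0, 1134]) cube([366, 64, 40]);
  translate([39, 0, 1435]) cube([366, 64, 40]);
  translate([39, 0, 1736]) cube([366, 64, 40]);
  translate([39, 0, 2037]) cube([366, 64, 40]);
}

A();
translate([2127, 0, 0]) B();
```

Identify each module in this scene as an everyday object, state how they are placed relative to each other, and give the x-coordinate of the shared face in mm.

The bench's +x face and the ladder's −x face are both at x = 2127 mm.

A is a bench. B is a ladder. The ladder is against the bench's +x side, with their −y faces flush. The x-coordinate of the shared face is 2127 mm.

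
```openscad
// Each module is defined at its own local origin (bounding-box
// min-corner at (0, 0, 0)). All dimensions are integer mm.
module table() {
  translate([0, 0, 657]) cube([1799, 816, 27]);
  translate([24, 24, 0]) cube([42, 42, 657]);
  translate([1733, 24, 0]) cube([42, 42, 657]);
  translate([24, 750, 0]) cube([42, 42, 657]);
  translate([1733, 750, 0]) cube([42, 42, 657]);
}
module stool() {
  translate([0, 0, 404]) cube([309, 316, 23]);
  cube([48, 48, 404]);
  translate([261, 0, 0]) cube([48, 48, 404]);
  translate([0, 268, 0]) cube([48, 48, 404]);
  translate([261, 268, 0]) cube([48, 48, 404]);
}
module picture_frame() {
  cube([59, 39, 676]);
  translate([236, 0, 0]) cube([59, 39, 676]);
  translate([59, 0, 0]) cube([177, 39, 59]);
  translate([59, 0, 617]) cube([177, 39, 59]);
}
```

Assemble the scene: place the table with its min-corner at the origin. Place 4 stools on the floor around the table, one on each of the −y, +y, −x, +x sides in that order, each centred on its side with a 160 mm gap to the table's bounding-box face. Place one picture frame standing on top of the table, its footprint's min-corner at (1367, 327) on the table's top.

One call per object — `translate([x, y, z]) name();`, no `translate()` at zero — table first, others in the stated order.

table();
translate([745, -476, 0]) stool();
translate([745, 976, 0]) stool();
translate([-469, 250, 0]) stool();
translate([1959, 250, 0]) stool();
translate([1367, 327, 684]) picture_frame();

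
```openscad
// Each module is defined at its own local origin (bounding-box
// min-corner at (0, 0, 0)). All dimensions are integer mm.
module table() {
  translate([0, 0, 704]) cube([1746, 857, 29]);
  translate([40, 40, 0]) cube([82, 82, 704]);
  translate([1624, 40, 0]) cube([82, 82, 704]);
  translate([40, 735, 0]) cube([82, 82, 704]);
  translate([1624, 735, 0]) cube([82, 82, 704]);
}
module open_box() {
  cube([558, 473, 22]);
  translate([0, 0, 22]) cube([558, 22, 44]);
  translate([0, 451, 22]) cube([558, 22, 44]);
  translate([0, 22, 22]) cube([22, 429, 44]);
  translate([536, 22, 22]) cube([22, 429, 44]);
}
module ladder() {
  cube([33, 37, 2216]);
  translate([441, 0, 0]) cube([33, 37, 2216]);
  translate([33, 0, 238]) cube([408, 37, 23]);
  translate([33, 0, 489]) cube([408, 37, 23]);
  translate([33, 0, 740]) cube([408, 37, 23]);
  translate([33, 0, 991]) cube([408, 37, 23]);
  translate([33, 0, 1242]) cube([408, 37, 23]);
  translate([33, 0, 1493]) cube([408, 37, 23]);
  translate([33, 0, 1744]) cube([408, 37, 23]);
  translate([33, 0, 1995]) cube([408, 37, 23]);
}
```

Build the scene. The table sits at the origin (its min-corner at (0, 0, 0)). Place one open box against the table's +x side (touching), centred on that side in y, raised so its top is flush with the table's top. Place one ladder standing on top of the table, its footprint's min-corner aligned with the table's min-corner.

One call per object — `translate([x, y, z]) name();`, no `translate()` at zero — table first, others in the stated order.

table();
translate([1746, 192, 667]) open_box();
translate([0, 0, 733]) ladder();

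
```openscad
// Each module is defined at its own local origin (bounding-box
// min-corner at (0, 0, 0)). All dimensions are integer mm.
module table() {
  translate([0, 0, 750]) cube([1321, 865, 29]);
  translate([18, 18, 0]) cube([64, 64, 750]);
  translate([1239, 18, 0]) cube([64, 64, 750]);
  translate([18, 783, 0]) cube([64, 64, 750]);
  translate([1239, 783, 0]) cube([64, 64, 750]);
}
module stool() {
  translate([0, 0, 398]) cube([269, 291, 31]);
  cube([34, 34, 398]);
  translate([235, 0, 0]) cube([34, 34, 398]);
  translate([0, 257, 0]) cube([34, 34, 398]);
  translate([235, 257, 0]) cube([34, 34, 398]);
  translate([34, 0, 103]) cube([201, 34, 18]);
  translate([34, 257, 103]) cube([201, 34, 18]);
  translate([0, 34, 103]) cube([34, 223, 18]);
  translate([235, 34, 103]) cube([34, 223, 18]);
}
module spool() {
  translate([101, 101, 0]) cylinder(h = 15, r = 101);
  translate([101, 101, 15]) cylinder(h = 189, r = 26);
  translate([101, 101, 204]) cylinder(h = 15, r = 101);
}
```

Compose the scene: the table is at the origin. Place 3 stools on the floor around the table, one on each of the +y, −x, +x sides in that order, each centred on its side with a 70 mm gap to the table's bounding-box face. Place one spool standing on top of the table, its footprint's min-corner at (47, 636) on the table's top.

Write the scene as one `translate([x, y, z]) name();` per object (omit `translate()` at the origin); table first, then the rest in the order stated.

table();
translate([526, 935, 0]) stool();
translate([-339, 287, 0]) stool();
translate([1391, 287, 0]) stool();
translate([47, 636, 779]) spool();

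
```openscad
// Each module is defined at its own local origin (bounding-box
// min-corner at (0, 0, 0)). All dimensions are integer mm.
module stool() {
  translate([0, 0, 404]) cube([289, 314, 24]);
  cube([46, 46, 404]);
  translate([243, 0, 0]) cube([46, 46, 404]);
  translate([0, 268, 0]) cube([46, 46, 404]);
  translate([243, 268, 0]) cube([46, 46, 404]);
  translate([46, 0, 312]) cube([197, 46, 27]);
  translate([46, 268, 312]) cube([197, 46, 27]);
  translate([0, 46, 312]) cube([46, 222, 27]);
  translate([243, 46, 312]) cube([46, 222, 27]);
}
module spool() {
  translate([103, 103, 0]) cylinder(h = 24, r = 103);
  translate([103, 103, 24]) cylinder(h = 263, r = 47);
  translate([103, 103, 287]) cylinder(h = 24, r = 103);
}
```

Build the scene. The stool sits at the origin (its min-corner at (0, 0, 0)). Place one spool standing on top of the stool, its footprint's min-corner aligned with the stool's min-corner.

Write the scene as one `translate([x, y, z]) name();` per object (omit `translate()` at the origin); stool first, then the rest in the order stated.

stool();
translate([0, 0, 428]) spool();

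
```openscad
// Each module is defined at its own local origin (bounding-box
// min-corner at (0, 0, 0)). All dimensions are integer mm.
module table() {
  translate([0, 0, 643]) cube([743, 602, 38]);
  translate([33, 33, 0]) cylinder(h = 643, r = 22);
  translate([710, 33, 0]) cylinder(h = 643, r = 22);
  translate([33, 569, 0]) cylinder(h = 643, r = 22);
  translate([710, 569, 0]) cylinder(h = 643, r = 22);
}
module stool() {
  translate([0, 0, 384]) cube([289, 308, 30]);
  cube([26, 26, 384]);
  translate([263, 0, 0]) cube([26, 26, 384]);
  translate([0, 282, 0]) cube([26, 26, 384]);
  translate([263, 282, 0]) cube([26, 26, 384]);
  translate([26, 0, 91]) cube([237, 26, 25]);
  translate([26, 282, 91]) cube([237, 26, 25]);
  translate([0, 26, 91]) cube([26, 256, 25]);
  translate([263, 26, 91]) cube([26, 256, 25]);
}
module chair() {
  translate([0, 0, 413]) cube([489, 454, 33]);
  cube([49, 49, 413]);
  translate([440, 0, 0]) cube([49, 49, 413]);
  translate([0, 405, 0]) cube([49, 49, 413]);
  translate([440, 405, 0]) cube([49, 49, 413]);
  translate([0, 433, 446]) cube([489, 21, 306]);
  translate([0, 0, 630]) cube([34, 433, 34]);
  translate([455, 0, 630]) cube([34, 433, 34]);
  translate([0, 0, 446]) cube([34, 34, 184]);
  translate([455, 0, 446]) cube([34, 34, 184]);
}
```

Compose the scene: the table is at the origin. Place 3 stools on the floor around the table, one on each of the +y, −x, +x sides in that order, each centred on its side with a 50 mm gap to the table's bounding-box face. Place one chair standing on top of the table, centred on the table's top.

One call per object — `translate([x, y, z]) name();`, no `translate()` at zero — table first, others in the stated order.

table();
translate([227, 652, 0]) stool();
translate([-339, 147, 0]) stool();
translate([793, 147, 0]) stool();
translate([127, 74, 681]) chair();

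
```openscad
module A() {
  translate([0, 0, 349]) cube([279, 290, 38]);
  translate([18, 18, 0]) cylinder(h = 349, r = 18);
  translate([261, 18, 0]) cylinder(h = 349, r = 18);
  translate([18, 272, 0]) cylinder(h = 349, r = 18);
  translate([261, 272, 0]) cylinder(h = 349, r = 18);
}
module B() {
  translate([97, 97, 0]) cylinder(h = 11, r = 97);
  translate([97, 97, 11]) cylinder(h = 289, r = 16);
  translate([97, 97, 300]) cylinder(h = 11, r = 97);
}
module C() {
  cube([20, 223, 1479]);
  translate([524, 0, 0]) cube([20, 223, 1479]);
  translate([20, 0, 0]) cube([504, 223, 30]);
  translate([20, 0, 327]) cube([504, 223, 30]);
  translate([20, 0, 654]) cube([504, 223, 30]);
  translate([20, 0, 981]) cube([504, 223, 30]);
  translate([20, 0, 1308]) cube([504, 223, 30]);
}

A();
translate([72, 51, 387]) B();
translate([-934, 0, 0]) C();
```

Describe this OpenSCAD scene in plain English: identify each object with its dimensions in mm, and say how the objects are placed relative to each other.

A is a four-legged stool. The seat is 279×290 mm, 38 mm thick, top at z = 387 mm. It stands on four round legs, each 36 mm in diameter, from z = 0 to the seat underside, each leg's axis is inset half a diameter from the nearest pair of seat edges (so the leg's bounding box is flush with the corner).

B is a spool: two coaxial disc flanges of radius 97 mm and thickness 11 mm, joined by a core cylinder of radius 16 mm and height 289 mm. The lower flange rests on z = 0 and the three cylinders share a vertical axis.

C is a bookshelf 544 mm wide overall, 223 mm deep and 1479 mm tall. The two sides are 20 mm thick vertical panels. 5 horizontal shelves of 30 mm thickness span between the inner faces of the sides; the lowest shelf sits on the floor and shelves are stacked with a clear vertical gap of 297 mm between each pair.

The spool is on top of the stool. The bookshelf is on the floor beside the stool on its −x side.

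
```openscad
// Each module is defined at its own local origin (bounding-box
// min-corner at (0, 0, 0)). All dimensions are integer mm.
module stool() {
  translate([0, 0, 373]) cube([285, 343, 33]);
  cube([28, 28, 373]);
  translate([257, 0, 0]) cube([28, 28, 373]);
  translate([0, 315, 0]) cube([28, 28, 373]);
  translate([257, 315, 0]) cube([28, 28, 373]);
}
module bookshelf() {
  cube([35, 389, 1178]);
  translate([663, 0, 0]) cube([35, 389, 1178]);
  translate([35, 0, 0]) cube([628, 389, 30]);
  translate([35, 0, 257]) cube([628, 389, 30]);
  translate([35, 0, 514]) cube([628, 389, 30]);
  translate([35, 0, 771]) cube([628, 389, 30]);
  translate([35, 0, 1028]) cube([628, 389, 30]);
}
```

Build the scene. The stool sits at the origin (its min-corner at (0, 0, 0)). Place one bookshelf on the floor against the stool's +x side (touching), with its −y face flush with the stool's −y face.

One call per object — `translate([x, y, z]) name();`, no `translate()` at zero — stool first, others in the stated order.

stool();
translate([285, 0, 0]) bookshelf();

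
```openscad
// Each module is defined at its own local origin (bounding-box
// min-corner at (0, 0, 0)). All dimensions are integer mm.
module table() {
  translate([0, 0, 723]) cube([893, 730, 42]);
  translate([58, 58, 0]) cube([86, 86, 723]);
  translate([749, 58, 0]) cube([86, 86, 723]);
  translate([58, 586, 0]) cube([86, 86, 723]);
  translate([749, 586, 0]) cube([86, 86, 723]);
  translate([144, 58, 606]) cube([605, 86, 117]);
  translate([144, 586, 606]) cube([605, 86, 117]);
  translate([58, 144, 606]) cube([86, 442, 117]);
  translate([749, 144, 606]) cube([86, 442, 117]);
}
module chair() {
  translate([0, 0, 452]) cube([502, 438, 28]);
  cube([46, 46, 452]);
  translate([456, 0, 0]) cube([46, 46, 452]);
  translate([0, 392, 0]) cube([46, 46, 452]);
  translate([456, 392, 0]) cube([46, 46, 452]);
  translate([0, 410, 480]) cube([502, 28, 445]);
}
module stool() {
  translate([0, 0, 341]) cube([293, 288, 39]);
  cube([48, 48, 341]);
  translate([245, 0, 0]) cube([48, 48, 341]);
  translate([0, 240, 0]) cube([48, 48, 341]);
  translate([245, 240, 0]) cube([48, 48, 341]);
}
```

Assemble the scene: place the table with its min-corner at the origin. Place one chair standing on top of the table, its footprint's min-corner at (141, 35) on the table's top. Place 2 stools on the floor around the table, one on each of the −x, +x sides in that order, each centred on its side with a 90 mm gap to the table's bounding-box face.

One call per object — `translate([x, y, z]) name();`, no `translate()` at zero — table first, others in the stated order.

table();
translate([141, 35, 765]) chair();
translate([-383, 221, 0]) stool();
translate([983, 221, 0]) stool();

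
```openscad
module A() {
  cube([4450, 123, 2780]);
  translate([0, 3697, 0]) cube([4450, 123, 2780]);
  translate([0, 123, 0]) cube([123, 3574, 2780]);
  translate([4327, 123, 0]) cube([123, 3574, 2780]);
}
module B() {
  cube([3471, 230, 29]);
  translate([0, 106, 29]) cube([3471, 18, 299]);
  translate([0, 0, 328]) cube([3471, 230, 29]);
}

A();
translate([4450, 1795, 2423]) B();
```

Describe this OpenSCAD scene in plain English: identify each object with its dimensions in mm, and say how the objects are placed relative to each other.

A is the wall frame of a small rectangular building: four walls, each 2780 mm tall and 123 mm thick, enclosing a footprint 4450 mm (x) by 3820 mm (y) outside-to-outside, with no floor or roof. The front and back walls (the −y and +y sides) span the full width; the two side walls fit between them.

B is an I-beam lying along x, 3471 mm long. Overall section height 357 mm. Two flanges 230 mm wide (y) and 29 mm thick, one on the floor and one at the top; a web 18 mm thick runs between them, centred on the flange width.

The I-beam is beside the house frame with their tops flush at z = 2780.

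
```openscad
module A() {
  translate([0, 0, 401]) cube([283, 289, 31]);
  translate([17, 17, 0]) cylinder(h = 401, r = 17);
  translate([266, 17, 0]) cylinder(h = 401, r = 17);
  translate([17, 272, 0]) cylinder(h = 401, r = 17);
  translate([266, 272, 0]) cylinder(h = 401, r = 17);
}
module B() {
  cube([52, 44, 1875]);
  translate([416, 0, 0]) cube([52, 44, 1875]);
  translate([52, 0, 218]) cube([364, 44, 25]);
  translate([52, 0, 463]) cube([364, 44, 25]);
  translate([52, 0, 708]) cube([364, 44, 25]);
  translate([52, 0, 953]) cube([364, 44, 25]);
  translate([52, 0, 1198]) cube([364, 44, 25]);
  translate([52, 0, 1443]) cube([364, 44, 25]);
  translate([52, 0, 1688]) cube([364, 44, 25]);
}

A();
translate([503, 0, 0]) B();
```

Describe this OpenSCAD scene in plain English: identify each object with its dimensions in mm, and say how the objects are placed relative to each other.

A is a simple wooden stool: a rectangular seat 283 mm (x) by 289 mm (y), 31 mm thick, top face at z = 432 mm, on four round legs, each 34 mm in diameter. The legs rest on z = 0, each leg's axis is inset half a diameter from the nearest pair of seat edges (so the leg's bounding box is flush with the corner).

B is a straight ladder. Two 52×44 mm vertical rails, 1875 mm tall, stand 468 mm apart (outside-to-outside) with their front faces coplanar on the −y side. 7 rungs, each 44 mm deep and 25 mm tall, span between the inner faces of the rails, front faces flush with the rails. The lowest rung's underside is at z = 218 mm and rungs are spaced 245 mm apart (underside to underside).

The ladder is on the floor beside the stool on its +x side.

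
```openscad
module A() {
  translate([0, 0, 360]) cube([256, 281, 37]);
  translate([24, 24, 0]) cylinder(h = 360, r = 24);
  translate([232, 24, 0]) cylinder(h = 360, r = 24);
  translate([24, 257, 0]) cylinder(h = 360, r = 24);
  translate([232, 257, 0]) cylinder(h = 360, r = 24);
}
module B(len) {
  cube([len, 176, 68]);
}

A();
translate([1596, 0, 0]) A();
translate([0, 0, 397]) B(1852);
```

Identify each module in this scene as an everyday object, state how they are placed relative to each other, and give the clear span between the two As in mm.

Second stool starts at x = 1596; first ends at x = 256; clear span = 1596 − 256 = 1340 mm.

A is a stool. B is a beam. A beam spans the tops of two stools. The clear span between the two stools is 1340 mm.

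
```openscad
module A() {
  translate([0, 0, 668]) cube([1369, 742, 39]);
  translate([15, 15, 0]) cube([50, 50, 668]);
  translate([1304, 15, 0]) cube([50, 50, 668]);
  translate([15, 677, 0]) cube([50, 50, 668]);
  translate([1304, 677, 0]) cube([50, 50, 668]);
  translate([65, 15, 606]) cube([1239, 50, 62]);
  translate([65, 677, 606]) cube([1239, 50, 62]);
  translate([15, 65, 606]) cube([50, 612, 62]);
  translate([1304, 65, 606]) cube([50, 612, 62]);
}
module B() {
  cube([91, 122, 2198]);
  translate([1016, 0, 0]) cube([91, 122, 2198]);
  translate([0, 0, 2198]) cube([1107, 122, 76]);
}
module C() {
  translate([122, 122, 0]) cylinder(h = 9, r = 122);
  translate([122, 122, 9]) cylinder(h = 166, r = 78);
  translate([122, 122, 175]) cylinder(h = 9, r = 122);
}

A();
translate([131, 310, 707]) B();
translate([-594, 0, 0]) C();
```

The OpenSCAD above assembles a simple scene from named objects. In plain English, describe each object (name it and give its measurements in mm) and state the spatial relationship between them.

A is a table with a 1369×742 mm rectangular top, 39 mm thick, top surface at z = 707 mm, supported by four 50×50 mm square legs, each inset 15 mm from the nearest pair of top edges, running from the floor. Four apron rails, 50 mm thick and 62 mm tall, run between adjacent legs with their top edges flush with the underside of the top and their outer faces flush with the legs' outer faces.

B is a rectangular door frame: two vertical jambs of 91×122 mm section, 2198 mm tall, with a clear opening 925 mm wide between their inner faces. A header 76 mm tall and 122 mm deep lies on top of the jambs and spans the full outside width.

C is a spool: two coaxial disc flanges of radius 122 mm and thickness 9 mm, joined by a core cylinder of radius 78 mm and height 166 mm. The lower flange rests on z = 0 and the three cylinders share a vertical axis.

The door frame is on top of the table, centred. The spool is on the floor beside the table on its −x side.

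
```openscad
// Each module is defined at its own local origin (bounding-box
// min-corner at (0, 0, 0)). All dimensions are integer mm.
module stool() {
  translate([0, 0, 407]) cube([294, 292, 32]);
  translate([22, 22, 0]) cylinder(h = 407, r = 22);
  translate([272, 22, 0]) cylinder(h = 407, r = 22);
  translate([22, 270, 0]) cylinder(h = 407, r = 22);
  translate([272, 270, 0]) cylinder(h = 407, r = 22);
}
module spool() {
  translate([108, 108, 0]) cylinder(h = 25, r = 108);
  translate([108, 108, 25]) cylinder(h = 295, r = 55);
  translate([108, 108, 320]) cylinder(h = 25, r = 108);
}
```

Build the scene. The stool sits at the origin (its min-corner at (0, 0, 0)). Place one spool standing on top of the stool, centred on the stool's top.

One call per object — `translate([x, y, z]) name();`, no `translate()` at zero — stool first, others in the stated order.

stool();
translate([39, 38, 439]) spool();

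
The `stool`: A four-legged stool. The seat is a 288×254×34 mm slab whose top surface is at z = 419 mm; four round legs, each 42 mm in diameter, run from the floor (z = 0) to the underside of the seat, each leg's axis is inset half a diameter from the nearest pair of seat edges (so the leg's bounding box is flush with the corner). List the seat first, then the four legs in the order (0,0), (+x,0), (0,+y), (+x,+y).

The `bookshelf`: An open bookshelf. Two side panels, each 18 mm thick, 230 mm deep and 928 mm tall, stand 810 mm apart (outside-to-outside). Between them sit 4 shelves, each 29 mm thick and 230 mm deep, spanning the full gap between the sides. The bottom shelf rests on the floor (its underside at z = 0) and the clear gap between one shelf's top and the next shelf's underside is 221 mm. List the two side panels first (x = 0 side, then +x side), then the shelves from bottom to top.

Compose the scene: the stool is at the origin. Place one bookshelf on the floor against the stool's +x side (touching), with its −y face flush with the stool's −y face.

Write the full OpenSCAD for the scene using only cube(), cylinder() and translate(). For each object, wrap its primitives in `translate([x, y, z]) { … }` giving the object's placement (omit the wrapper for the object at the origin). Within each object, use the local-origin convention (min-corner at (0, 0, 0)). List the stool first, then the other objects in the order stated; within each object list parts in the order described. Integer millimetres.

translate([0, 0, 385]) cube([288, 254, 34]);
translate([21, 21, 0]) cylinder(h = 385, r = 21);
translate([267, 21, 0]) cylinder(h = 385, r = 21);
translate([21, 233, 0]) cylinder(h = 385, r = 21);
translate([267, 233, 0]) cylinder(h = 385, r = 21);
translate([288, 0, 0]) {
  cube([18, 230, 928]);
  translate([792, 0, 0]) cube([18, 230, 928]);
  translate([18, 0, 0]) cube([774, 230, 29]);
  translate([18, 0, 250]) cube([774, 230, 29]);
  translate([18, 0, 500]) cube([774, 230, 29]);
  translate([18, 0, 750]) cube([774, 230, 29]);
}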